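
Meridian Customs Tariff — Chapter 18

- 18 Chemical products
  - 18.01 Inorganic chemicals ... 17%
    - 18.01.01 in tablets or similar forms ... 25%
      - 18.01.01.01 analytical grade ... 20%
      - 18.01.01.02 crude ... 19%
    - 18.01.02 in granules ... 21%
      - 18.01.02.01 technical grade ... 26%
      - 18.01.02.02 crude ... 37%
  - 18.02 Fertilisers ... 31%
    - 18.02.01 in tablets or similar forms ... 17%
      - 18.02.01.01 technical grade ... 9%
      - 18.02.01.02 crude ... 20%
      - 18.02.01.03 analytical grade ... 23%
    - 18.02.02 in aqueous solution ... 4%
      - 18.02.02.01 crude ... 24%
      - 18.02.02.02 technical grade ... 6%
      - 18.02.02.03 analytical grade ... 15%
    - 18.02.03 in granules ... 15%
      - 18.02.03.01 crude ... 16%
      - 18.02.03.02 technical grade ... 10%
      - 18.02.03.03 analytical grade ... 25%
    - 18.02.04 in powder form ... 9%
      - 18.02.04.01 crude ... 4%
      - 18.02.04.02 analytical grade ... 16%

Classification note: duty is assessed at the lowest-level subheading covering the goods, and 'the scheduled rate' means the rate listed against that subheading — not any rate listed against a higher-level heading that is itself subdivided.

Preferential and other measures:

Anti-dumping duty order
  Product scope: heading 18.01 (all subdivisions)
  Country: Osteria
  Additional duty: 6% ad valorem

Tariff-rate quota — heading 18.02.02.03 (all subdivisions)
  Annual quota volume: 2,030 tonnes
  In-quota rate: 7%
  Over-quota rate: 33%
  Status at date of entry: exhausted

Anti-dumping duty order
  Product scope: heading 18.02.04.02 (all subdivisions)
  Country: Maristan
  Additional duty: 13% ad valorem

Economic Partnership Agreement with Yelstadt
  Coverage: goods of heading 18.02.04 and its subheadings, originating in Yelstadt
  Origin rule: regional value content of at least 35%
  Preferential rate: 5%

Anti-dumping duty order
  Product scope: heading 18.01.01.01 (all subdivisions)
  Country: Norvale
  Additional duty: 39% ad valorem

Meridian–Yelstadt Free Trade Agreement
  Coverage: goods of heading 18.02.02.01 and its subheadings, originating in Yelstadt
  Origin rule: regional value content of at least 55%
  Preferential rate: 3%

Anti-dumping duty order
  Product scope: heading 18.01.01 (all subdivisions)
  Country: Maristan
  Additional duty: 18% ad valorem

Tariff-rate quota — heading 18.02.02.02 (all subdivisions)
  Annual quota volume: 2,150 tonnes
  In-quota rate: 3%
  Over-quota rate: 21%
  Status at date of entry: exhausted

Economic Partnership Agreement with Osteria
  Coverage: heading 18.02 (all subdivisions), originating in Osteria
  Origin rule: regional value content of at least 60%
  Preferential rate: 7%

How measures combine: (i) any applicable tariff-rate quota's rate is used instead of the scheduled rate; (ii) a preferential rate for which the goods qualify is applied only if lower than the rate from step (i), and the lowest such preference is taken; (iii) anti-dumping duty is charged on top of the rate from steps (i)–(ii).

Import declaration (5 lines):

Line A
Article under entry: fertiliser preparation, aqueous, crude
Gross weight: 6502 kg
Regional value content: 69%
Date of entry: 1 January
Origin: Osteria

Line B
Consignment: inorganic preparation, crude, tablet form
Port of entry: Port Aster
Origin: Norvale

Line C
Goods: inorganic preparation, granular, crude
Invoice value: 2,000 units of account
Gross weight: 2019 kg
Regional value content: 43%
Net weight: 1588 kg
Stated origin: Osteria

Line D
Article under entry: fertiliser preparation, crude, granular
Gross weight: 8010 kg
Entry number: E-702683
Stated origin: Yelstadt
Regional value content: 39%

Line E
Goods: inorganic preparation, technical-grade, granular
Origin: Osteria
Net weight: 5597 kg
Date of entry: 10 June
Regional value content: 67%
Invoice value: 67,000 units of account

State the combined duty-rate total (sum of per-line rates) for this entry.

117%

Line A: fertiliser → 18.02; aqueous → 18.02.02; crude → 18.02.02.01. Scheduled 24%. Osteria agreement on 18.02: RVC ≥ 60% → 7% available; preferential 7%. → 7%.
Line B: inorganic → 18.01; tablet form → 18.01.01; crude → 18.01.01.02. Scheduled 19%. No special measure applies. → 19%.
Line C: inorganic → 18.01; granular → 18.01.02; crude → 18.01.02.02. Scheduled 37%. Osteria agreement on 18.02: 18.01.02.02 not covered; anti-dumping (Osteria, 18.01): +6%; total 37% + 6% = 43%. → 43%.
Line D: fertiliser → 18.02; granular → 18.02.03; crude → 18.02.03.01. Scheduled 16%. Yelstadt agreement on 18.02.04: 18.02.03.01 not covered; Yelstadt agreement on 18.02.02.01: 18.02.03.01 not covered. → 16%.
Line E: inorganic → 18.01; granular → 18.01.02; technical-grade → 18.01.02.01. Scheduled 26%. Osteria agreement on 18.02: 18.01.02.01 not covered; anti-dumping (Osteria, 18.01): +6%; total 26% + 6% = 32%. → 32%.
Sum: 7% + 19% + 43% + 16% + 32% = 117%.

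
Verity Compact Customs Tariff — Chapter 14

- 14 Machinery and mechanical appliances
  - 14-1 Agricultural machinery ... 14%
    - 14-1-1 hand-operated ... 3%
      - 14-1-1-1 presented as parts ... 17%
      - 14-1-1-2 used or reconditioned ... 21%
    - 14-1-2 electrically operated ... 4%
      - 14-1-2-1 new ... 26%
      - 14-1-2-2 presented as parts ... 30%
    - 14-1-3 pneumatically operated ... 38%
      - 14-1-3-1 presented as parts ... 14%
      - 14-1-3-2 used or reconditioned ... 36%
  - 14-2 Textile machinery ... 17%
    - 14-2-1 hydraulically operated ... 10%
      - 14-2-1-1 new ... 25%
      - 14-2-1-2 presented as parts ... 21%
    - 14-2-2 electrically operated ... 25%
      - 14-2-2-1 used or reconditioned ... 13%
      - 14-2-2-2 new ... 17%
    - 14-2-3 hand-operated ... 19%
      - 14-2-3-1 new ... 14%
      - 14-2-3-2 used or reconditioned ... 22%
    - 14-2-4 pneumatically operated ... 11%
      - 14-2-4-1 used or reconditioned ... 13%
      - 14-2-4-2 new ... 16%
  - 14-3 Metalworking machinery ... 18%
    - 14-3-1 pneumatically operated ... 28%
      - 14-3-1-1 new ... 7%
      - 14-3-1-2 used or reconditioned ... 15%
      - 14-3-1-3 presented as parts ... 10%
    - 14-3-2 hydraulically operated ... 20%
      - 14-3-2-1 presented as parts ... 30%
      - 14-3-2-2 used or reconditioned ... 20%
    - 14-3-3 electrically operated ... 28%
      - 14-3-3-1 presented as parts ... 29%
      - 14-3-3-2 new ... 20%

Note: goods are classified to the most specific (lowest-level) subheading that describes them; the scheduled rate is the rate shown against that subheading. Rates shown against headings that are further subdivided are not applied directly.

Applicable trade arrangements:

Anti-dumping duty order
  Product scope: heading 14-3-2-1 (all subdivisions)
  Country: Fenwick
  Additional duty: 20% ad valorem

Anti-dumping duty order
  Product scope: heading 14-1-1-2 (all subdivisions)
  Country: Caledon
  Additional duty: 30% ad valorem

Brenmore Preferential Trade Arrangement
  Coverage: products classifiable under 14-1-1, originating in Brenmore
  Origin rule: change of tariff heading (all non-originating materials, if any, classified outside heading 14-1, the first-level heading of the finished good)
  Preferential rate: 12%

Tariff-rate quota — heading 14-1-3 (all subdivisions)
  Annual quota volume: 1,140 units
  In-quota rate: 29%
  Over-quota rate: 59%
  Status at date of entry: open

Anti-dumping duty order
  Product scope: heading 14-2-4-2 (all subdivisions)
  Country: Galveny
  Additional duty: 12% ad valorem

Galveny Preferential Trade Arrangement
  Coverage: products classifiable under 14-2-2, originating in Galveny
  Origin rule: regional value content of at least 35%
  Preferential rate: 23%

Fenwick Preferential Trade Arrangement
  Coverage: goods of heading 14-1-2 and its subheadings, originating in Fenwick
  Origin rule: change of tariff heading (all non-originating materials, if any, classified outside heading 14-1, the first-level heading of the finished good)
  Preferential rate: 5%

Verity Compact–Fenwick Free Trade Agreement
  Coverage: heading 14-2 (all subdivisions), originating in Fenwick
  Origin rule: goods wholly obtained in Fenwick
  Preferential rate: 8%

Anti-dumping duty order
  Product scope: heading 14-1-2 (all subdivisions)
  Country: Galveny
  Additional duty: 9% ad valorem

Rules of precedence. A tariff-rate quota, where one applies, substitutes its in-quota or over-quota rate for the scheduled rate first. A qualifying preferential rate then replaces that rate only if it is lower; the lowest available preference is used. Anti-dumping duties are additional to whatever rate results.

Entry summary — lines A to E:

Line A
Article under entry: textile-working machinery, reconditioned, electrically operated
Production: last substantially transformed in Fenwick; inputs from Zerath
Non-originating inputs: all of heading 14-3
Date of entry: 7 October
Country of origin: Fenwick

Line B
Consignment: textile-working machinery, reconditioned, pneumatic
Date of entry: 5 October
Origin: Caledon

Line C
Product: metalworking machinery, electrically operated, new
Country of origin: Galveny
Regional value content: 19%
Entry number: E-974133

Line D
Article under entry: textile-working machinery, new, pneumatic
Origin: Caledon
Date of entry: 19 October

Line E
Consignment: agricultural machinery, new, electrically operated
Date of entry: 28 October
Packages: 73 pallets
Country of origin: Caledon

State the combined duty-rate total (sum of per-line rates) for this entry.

88%

Line A: textile-working → 14-2; electrically operated → 14-2-2; reconditioned → 14-2-2-1. Scheduled 13%. Fenwick agreement on 14-1-2: 14-2-2-1 not covered; Fenwick agreement on 14-2: not wholly obtained. → 13%.
Line B: textile-working → 14-2; pneumatic → 14-2-4; reconditioned → 14-2-4-1. Scheduled 13%. No special measure applies. → 13%.
Line C: metalworking → 14-3; electrically operated → 14-3-3; new → 14-3-3-2. Scheduled 20%. Galveny agreement on 14-2-2: 14-3-3-2 not covered. → 20%.
Line D: textile-working → 14-2; pneumatic → 14-2-4; new → 14-2-4-2. Scheduled 16%. No special measure applies. → 16%.
Line E: agricultural → 14-1; electrically operated → 14-1-2; new → 14-1-2-1. Scheduled 26%. No special measure applies. → 26%.
Sum: 13% + 13% + 20% + 16% + 26% = 88%.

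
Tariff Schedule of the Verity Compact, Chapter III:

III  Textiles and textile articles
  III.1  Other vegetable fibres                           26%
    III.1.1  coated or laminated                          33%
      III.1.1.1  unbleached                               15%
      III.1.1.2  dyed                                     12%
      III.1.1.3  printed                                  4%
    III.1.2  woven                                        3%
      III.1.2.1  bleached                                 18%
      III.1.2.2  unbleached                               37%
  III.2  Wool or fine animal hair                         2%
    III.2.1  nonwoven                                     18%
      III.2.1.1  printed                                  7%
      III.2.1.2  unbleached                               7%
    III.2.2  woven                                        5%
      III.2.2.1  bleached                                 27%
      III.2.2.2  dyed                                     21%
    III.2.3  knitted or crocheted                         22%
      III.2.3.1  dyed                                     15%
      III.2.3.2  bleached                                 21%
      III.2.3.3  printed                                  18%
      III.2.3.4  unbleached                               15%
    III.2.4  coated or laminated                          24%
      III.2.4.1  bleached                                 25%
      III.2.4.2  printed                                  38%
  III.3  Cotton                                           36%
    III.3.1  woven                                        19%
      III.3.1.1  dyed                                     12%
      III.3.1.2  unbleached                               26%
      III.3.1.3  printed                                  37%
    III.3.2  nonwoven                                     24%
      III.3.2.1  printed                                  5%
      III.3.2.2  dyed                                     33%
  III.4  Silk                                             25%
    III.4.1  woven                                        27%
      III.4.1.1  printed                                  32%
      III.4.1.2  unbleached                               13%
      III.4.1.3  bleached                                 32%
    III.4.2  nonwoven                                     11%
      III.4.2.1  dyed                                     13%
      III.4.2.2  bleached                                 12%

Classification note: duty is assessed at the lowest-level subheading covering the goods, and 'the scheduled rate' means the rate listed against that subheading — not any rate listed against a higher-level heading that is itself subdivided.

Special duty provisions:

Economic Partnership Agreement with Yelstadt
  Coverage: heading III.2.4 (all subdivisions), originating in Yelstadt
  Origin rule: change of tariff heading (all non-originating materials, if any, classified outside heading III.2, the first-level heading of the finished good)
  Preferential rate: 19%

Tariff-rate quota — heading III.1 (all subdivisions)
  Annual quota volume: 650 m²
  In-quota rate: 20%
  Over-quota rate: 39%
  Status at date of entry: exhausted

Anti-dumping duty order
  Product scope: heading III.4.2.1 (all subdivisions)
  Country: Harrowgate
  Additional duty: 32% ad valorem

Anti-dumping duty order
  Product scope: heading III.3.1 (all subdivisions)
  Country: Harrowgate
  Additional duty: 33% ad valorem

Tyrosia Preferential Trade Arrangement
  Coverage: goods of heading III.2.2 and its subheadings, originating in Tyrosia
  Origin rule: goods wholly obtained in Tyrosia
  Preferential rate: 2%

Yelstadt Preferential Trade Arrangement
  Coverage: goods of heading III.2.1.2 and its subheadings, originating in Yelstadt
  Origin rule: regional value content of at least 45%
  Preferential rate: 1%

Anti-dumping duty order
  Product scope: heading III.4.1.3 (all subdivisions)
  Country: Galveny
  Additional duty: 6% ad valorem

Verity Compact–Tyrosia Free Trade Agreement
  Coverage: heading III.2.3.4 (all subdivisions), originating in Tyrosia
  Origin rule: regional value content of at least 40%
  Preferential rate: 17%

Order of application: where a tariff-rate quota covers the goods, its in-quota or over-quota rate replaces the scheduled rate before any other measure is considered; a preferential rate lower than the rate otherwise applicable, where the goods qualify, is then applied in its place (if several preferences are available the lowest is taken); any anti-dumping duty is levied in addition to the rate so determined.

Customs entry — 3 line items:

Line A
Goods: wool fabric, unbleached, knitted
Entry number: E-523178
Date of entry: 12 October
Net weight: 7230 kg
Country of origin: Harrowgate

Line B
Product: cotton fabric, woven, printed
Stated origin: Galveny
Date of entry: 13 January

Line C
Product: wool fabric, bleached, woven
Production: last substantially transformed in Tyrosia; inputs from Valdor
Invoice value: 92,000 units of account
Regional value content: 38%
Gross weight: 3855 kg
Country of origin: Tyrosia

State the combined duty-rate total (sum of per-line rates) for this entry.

Line A: wool → III.2; knitted → III.2.3; unbleached → III.2.3.4. Scheduled 15%. No special measure applies. → 15%.
Line B: cotton → III.3; woven → III.3.1; printed → III.3.1.3. Scheduled 37%. No special measure applies. → 37%.
Line C: wool → III.2; woven → III.2.2; bleached → III.2.2.1. Scheduled 27%. Tyrosia agreement on III.2.2: not wholly obtained; Tyrosia agreement on III.2.3.4: III.2.2.1 not covered. → 27%.
Sum: 15% + 37% + 27% = 79%.

79%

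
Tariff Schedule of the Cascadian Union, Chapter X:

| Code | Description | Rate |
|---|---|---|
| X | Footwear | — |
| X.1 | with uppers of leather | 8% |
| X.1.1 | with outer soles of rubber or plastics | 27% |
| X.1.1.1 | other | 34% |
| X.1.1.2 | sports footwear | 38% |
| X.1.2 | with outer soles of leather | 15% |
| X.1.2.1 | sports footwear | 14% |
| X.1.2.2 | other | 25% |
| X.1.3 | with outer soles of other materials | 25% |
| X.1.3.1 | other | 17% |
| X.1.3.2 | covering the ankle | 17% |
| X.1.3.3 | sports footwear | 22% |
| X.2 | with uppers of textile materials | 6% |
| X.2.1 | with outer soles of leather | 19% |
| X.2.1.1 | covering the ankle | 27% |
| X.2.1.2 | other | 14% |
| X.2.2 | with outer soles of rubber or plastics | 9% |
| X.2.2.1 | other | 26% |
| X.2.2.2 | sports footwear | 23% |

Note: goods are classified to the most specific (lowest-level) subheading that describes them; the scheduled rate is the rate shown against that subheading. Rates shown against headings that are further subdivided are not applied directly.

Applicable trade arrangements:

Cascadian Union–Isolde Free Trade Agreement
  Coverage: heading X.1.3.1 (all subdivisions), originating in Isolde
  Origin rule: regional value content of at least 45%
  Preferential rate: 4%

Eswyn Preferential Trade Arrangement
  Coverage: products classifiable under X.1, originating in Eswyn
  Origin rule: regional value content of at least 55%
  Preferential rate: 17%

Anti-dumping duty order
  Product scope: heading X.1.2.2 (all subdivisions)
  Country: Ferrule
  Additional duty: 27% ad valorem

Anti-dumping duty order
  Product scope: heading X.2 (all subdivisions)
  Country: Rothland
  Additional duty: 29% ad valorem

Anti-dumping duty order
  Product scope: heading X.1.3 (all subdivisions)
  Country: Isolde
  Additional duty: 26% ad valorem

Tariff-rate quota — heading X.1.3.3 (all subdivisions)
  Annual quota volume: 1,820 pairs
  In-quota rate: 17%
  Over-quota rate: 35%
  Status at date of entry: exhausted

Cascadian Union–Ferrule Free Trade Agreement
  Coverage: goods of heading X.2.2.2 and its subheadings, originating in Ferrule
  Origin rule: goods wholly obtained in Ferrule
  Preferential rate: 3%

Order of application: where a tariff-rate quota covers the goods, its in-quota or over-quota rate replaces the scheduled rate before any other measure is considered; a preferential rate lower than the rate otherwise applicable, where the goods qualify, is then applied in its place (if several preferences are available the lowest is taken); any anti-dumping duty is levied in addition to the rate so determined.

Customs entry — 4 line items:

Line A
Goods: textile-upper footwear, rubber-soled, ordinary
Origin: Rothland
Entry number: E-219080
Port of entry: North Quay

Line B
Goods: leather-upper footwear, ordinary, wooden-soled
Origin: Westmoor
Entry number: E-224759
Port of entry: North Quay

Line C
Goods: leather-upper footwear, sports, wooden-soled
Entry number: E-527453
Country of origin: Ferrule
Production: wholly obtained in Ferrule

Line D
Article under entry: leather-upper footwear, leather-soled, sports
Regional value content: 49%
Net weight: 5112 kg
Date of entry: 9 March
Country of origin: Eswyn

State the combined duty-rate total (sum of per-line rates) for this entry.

121%

Line A: textile-upper → X.2; rubber-soled → X.2.2; ordinary → X.2.2.1. Scheduled 26%. anti-dumping (Rothland, X.2): +29%; total 26% + 29% = 55%. → 55%.
Line B: leather-upper → X.1; wooden-soled → X.1.3; ordinary → X.1.3.1. Scheduled 17%. No special measure applies. → 17%.
Line C: leather-upper → X.1; wooden-soled → X.1.3; sports → X.1.3.3. Scheduled 22%. quota on X.1.3.3 exhausted → over-quota 35%; Ferrule agreement on X.2.2.2: X.1.3.3 not covered. → 35%.
Line D: leather-upper → X.1; leather-soled → X.1.2; sports → X.1.2.1. Scheduled 14%. Eswyn agreement on X.1: RVC < 55%. → 14%.
Sum: 55% + 17% + 35% + 14% = 121%.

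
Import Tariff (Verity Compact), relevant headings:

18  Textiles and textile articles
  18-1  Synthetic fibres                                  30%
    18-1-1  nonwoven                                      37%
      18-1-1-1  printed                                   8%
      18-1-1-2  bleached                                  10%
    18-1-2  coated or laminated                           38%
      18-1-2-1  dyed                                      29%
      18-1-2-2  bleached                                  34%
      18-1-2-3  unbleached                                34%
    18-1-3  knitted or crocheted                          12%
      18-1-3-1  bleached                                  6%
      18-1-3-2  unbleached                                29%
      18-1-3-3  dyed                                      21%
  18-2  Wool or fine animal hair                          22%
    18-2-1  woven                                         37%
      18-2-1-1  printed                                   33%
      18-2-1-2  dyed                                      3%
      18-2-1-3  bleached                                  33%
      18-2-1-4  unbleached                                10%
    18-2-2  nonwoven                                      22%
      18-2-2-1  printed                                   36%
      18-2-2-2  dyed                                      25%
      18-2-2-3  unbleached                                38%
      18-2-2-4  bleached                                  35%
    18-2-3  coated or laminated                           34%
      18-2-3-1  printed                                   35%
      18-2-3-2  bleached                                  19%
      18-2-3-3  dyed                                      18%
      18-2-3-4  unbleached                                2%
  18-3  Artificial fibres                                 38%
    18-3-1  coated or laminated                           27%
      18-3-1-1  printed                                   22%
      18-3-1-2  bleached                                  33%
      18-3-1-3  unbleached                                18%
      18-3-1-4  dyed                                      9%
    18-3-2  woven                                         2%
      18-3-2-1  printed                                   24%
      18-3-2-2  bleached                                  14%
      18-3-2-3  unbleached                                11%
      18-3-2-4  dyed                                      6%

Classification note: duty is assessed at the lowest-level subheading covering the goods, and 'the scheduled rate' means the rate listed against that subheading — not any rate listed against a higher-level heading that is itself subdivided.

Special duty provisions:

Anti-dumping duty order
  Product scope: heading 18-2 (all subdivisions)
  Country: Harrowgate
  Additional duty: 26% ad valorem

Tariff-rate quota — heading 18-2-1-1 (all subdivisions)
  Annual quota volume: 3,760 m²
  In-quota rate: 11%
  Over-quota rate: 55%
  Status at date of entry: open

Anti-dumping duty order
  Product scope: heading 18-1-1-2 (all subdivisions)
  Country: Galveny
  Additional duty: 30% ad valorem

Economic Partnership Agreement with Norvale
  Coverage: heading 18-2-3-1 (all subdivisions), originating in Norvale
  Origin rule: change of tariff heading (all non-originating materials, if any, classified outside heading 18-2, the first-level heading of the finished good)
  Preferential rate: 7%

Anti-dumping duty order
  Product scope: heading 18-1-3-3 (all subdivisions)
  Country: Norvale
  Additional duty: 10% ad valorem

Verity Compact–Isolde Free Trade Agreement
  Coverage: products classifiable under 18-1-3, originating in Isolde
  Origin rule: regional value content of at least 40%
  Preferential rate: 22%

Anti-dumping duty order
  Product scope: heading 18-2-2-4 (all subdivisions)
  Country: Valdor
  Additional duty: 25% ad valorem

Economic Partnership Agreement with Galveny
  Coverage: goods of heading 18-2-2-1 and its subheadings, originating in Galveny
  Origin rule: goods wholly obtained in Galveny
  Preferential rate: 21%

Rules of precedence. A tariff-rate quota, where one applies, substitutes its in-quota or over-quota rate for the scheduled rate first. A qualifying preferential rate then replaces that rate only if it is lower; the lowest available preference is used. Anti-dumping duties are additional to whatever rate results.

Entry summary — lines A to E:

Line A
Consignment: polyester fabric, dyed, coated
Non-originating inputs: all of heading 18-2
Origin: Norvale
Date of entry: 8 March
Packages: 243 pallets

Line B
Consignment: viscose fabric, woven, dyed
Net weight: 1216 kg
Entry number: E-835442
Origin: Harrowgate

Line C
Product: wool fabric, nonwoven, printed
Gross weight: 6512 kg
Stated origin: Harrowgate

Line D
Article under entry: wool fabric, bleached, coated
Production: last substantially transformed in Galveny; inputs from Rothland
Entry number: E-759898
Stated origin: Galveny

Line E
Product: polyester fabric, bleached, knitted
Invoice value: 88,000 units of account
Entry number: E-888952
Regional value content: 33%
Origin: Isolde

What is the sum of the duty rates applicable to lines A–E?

Line A: polyester → 18-1; coated → 18-1-2; dyed → 18-1-2-1. Scheduled 29%. Norvale agreement on 18-2-3-1: 18-1-2-1 not covered. → 29%.
Line B: viscose → 18-3; woven → 18-3-2; dyed → 18-3-2-4. Scheduled 6%. No special measure applies. → 6%.
Line C: wool → 18-2; nonwoven → 18-2-2; printed → 18-2-2-1. Scheduled 36%. anti-dumping (Harrowgate, 18-2): +26%; total 36% + 26% = 62%. → 62%.
Line D: wool → 18-2; coated → 18-2-3; bleached → 18-2-3-2. Scheduled 19%. Galveny agreement on 18-2-2-1: 18-2-3-2 not covered. → 19%.
Line E: polyester → 18-1; knitted → 18-1-3; bleached → 18-1-3-1. Scheduled 6%. Isolde agreement on 18-1-3: RVC < 40%. → 6%.
Sum: 29% + 6% + 62% + 19% + 6% = 122%.

122%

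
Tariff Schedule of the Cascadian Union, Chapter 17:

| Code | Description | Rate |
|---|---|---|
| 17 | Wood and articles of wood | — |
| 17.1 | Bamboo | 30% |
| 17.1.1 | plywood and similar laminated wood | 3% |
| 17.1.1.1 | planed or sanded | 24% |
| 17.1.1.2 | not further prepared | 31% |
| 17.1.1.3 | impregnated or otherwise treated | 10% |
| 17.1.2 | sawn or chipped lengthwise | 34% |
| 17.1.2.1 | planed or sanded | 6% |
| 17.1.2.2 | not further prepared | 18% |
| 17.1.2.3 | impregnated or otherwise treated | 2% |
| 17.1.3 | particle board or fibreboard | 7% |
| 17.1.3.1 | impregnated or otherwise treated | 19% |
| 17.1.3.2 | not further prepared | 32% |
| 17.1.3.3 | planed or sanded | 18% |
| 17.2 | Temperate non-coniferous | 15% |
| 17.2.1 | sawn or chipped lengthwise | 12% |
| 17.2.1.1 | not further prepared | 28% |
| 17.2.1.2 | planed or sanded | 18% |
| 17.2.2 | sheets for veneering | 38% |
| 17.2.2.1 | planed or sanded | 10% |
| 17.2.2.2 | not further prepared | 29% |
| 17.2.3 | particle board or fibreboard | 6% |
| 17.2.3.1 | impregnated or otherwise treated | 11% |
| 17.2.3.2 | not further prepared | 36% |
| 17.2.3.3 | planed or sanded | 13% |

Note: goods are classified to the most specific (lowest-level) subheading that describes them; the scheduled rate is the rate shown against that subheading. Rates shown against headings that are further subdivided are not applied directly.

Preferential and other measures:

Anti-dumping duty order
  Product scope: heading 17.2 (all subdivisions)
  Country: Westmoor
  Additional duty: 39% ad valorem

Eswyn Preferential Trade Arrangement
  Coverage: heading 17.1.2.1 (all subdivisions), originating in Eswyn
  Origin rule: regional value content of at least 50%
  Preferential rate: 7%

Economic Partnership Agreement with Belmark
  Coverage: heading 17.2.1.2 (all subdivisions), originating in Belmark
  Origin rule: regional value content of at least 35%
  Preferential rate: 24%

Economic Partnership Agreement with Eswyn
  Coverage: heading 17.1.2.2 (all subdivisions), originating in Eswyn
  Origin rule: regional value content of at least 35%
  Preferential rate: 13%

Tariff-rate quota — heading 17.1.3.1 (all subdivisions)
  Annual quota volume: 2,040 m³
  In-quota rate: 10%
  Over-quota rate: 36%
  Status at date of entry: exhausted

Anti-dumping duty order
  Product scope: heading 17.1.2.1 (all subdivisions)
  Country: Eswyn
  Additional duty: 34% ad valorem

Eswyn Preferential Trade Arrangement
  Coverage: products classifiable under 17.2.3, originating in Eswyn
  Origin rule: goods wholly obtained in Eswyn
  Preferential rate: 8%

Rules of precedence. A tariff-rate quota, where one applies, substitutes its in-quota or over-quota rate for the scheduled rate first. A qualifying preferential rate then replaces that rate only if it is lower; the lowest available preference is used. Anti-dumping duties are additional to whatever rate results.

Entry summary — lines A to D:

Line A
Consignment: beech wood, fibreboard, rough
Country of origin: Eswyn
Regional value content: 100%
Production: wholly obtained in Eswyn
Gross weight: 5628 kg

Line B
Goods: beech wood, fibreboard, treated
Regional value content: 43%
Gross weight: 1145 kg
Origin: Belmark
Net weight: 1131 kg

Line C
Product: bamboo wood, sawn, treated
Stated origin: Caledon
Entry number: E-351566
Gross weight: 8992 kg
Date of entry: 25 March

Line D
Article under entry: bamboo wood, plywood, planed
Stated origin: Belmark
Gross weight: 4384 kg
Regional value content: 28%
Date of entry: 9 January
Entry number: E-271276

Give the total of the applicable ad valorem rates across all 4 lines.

Line A: beech → 17.2; fibreboard → 17.2.3; rough → 17.2.3.2. Scheduled 36%. Eswyn agreement on 17.1.2.1: 17.2.3.2 not covered; Eswyn agreement on 17.1.2.2: 17.2.3.2 not covered; Eswyn agreement on 17.2.3: wholly obtained → 8% available; preferential 8%. → 8%.
Line B: beech → 17.2; fibreboard → 17.2.3; treated → 17.2.3.1. Scheduled 11%. Belmark agreement on 17.2.1.2: 17.2.3.1 not covered. → 11%.
Line C: bamboo → 17.1; sawn → 17.1.2; treated → 17.1.2.3. Scheduled 2%. No special measure applies. → 2%.
Line D: bamboo → 17.1; plywood → 17.1.1; planed → 17.1.1.1. Scheduled 24%. Belmark agreement on 17.2.1.2: 17.1.1.1 not covered. → 24%.
Sum: 8% + 11% + 2% + 24% = 45%.

45%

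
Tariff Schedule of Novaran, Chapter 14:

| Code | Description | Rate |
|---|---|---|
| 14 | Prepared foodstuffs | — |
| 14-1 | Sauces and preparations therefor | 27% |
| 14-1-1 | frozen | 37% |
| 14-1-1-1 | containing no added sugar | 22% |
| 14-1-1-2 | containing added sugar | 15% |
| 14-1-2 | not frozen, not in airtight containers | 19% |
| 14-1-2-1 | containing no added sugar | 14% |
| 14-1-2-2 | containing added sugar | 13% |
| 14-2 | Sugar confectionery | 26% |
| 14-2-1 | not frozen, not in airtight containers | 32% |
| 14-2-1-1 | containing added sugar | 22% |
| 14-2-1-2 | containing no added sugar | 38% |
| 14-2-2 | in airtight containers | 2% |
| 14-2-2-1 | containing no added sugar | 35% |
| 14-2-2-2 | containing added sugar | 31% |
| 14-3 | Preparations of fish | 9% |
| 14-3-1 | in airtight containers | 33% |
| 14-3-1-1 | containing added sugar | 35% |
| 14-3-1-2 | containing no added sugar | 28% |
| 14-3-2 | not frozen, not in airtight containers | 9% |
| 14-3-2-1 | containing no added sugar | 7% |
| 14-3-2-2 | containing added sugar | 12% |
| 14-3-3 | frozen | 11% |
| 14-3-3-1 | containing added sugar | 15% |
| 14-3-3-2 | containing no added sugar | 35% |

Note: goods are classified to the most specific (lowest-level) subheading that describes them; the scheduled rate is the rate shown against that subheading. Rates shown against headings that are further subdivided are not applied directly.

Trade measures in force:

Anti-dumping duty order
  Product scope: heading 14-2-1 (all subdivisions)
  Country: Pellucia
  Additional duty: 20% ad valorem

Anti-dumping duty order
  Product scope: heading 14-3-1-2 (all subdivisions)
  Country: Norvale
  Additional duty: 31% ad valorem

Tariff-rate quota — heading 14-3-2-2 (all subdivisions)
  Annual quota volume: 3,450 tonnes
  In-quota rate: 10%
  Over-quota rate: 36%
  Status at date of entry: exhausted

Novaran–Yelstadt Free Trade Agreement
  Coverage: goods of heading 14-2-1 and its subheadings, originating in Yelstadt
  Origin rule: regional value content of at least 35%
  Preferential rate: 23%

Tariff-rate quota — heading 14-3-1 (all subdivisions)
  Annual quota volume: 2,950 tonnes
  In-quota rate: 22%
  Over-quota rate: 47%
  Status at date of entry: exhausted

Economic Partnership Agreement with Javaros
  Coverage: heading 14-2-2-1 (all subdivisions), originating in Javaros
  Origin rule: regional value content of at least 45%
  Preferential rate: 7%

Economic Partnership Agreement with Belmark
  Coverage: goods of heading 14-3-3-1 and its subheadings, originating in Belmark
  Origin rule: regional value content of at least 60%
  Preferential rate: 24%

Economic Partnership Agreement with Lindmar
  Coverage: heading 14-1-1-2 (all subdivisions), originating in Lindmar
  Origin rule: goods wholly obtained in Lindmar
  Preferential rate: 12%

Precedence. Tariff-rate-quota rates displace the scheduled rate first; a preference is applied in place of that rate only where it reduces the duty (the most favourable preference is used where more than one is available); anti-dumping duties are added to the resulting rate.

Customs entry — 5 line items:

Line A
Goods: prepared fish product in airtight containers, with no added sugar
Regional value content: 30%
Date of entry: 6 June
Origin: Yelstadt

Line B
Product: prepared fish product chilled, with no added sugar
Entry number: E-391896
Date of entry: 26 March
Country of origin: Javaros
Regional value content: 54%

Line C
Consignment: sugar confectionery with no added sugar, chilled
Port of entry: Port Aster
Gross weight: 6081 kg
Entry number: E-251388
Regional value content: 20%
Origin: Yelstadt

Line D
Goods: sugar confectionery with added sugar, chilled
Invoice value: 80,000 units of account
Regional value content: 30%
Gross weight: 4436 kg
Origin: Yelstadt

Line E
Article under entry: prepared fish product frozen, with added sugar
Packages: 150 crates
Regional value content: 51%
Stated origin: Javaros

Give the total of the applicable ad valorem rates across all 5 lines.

129%

Line A: prepared fish product → 14-3; in airtight containers → 14-3-1; with no added sugar → 14-3-1-2. Scheduled 28%. quota on 14-3-1 exhausted → over-quota 47%; Yelstadt agreement on 14-2-1: 14-3-1-2 not covered. → 47%.
Line B: prepared fish product → 14-3; chilled → 14-3-2; with no added sugar → 14-3-2-1. Scheduled 7%. Javaros agreement on 14-2-2-1: 14-3-2-1 not covered. → 7%.
Line C: sugar confectionery → 14-2; chilled → 14-2-1; with no added sugar → 14-2-1-2. Scheduled 38%. Yelstadt agreement on 14-2-1: RVC < 35%. → 38%.
Line D: sugar confectionery → 14-2; chilled → 14-2-1; with added sugar → 14-2-1-1. Scheduled 22%. Yelstadt agreement on 14-2-1: RVC < 35%. → 22%.
Line E: prepared fish product → 14-3; frozen → 14-3-3; with added sugar → 14-3-3-1. Scheduled 15%. Javaros agreement on 14-2-2-1: 14-3-3-1 not covered. → 15%.
Sum: 47% + 7% + 38% + 22% + 15% = 129%.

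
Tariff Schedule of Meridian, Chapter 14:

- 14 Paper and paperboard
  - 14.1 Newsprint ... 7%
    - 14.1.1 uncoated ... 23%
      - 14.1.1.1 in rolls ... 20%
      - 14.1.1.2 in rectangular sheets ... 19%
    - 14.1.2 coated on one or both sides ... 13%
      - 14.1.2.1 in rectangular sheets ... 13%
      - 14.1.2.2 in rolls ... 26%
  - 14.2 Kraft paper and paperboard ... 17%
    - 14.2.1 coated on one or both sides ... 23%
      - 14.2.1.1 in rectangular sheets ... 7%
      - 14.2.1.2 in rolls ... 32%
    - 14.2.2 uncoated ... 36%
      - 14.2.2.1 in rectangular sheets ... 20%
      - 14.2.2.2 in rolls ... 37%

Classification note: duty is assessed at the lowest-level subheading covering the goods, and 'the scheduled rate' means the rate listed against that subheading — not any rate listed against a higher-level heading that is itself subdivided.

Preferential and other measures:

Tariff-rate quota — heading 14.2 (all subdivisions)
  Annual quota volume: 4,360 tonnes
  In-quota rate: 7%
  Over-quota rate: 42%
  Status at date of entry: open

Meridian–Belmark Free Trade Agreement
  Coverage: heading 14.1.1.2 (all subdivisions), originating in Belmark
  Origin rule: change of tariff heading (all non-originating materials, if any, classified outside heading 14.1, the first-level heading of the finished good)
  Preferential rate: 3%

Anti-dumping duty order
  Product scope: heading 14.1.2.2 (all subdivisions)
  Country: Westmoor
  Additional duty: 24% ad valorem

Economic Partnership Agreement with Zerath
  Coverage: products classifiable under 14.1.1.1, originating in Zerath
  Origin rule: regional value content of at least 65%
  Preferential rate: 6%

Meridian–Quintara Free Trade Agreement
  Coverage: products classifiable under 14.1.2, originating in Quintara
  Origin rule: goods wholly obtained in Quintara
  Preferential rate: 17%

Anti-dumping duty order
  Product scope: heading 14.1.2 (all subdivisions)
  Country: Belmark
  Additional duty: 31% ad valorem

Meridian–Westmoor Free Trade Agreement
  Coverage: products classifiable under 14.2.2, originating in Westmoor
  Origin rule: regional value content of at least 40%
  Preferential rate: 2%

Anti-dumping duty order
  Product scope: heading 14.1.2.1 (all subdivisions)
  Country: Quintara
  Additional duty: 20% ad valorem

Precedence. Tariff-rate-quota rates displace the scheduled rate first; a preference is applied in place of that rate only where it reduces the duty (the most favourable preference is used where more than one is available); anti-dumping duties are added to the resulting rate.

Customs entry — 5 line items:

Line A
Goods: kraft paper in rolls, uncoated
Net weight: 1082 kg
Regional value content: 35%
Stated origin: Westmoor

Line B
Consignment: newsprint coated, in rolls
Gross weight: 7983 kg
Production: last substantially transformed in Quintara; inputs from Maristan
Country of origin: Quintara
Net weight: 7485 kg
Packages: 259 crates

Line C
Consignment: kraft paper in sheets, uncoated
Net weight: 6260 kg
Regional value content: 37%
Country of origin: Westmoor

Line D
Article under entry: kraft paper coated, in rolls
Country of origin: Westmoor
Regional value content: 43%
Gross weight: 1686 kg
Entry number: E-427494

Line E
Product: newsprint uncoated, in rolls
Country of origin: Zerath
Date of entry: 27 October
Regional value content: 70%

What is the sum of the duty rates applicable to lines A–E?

53%

Line A: kraft paper → 14.2; uncoated → 14.2.2; in rolls → 14.2.2.2. Scheduled 37%. quota on 14.2 open → in-quota 7%; Westmoor agreement on 14.2.2: RVC < 40%. → 7%.
Line B: newsprint → 14.1; coated → 14.1.2; in rolls → 14.1.2.2. Scheduled 26%. Quintara agreement on 14.1.2: not wholly obtained. → 26%.
Line C: kraft paper → 14.2; uncoated → 14.2.2; in sheets → 14.2.2.1. Scheduled 20%. quota on 14.2 open → in-quota 7%; Westmoor agreement on 14.2.2: RVC < 40%. → 7%.
Line D: kraft paper → 14.2; coated → 14.2.1; in rolls → 14.2.1.2. Scheduled 32%. quota on 14.2 open → in-quota 7%; Westmoor agreement on 14.2.2: 14.2.1.2 not covered. → 7%.
Line E: newsprint → 14.1; uncoated → 14.1.1; in rolls → 14.1.1.1. Scheduled 20%. Zerath agreement on 14.1.1.1: RVC ≥ 65% → 6% available; preferential 6%. → 6%.
Sum: 7% + 26% + 7% + 7% + 6% = 53%.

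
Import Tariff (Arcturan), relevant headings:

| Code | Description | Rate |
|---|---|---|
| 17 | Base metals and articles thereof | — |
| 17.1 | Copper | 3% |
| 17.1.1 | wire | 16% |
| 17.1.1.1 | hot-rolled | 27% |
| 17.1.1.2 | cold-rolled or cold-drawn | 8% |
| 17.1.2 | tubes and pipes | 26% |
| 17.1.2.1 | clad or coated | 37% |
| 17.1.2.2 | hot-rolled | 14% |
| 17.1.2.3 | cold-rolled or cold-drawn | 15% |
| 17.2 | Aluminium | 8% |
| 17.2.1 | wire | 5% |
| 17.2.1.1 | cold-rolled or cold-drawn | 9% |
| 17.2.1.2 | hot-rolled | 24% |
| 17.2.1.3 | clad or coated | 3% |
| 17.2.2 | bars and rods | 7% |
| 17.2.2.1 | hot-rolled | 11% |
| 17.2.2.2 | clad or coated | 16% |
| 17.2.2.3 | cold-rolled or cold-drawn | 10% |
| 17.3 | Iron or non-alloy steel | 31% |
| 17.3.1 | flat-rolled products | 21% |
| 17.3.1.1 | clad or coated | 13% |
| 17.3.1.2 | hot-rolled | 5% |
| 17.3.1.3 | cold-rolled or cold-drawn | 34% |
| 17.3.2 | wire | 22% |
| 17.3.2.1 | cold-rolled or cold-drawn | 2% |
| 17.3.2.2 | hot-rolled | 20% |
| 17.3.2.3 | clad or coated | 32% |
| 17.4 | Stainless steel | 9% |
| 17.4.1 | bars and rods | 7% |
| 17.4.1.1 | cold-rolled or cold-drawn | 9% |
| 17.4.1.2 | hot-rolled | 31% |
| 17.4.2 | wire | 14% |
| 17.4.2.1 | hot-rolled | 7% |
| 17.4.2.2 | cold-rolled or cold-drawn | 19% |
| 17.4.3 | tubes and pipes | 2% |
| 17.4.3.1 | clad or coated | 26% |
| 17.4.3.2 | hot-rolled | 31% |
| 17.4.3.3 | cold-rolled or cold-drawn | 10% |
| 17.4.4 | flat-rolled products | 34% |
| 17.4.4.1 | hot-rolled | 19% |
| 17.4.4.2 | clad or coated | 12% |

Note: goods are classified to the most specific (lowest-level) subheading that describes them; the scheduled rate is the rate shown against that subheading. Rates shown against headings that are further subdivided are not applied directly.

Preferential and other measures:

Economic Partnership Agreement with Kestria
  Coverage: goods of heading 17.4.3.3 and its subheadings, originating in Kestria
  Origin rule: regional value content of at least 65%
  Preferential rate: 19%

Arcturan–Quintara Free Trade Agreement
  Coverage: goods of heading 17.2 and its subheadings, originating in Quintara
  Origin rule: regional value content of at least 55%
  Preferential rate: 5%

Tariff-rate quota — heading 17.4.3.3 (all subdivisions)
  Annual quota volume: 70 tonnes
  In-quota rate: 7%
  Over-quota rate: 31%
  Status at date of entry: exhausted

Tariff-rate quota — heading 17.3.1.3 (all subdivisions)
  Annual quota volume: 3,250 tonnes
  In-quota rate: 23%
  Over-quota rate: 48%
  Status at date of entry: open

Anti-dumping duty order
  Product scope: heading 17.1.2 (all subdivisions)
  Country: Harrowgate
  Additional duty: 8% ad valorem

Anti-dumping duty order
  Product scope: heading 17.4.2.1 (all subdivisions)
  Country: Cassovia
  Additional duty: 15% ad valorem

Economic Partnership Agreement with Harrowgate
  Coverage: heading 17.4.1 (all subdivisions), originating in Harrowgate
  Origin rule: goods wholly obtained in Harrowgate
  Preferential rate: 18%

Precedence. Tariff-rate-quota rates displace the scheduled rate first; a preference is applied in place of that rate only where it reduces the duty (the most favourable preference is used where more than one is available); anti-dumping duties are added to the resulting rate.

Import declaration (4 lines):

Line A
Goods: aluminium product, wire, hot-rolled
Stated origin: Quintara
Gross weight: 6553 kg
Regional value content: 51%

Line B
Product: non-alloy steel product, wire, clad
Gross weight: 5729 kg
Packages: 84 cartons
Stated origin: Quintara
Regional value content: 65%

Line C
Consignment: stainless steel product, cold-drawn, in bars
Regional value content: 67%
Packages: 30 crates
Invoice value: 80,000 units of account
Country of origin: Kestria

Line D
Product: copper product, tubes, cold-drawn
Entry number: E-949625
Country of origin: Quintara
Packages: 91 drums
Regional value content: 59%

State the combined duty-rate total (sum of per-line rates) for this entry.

Line A: aluminium → 17.2; wire → 17.2.1; hot-rolled → 17.2.1.2. Scheduled 24%. Quintara agreement on 17.2: RVC < 55%. → 24%.
Line B: non-alloy steel → 17.3; wire → 17.3.2; clad → 17.3.2.3. Scheduled 32%. Quintara agreement on 17.2: 17.3.2.3 not covered. → 32%.
Line C: stainless steel → 17.4; in bars → 17.4.1; cold-drawn → 17.4.1.1. Scheduled 9%. Kestria agreement on 17.4.3.3: 17.4.1.1 not covered. → 9%.
Line D: copper → 17.1; tubes → 17.1.2; cold-drawn → 17.1.2.3. Scheduled 15%. Quintara agreement on 17.2: 17.1.2.3 not covered. → 15%.
Sum: 24% + 32% + 9% + 15% = 80%.

80%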